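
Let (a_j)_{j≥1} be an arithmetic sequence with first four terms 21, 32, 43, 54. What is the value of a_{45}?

Common difference d = 11.
a_j = 21 + (j - 1)·11.
a_{45} = 21 + 44·11 = 505.

505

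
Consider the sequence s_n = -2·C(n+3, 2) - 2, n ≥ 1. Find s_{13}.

C(16, 2) = 120, so s_{13} = -242.

-242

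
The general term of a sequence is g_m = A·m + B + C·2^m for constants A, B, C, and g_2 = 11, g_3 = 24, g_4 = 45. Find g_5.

Plug in m = 2, 3, 4: 2A + B + 4C = 11; 3A + B + 8C = 24; 4A + B + 16C = 45.
Subtracting the first from the second: A + 4C = 13.
Subtracting the second from the third: A + 8C = 21.
Solving: C = 2, A = 5, then B = -7.
Hence g_5 = 5·5 + (-7) + 2·32 = 82.

82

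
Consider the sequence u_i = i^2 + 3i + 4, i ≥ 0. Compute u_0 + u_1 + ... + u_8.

348

Over i = 0..8: Σi = 36, Σi² = 204.
Total = (1)·204 + (3)·36 + (4)·9 = 348.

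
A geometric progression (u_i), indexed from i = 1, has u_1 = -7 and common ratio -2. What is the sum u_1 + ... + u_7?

-301

u_i = (-7)·(-2)^(i-1).
S = (-7)·((-2)^7 - 1)/(-2 - 1) = (-7)·(-128 - 1)/(-3) = -301.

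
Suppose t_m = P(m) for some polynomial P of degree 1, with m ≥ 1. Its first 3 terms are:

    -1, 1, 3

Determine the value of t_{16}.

1st diffs: 2, 2 (constant).
So t_m = 2m - 3.
Evaluating at m = 16 gives t_{16} = 29.

29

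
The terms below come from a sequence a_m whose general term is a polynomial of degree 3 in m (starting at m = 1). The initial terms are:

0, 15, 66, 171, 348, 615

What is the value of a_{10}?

2943

1st diffs: 15, 51, 105, 177, 267.
2nd diffs: 36, 54, 72, 90.
3rd diffs: 18, 18, 18 (constant).
So a_m = 3m^3 - 6m + 3.
Evaluating at m = 10 gives a_{10} = 2943.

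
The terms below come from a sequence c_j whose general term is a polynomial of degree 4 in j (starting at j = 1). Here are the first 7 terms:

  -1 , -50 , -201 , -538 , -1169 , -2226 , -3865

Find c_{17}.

-103745

1st diffs: -49, -151, -337, -631, -1057, -1639.
2nd diffs: -102, -186, -294, -426, -582.
3rd diffs: -84, -108, -132, -156.
4th diffs: -24, -24, -24 (constant).
Newton forward-difference form: c_j = -1 + (-49)·C(j-1,1) + (-102)·C(j-1,2) + (-84)·C(j-1,3) + (-24)·C(j-1,4).
At j = 17: j-1 = 16, so c_{17} = -1 - 784 - 12240 - 47040 - 43680 = -103745.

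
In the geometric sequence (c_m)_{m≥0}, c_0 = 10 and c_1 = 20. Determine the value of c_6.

640

Common ratio r = 2.
c_m = 10·2^(m-0).
c_6 = 10·2^6 = 640.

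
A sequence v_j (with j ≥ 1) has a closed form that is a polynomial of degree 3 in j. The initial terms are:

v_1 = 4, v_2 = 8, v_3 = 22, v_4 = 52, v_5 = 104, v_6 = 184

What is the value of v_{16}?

3844

1st diffs: 4, 14, 30, 52, 80.
2nd diffs: 10, 16, 22, 28.
3rd diffs: 6, 6, 6 (constant).
Newton forward-difference form: v_j = 4 + 4·C(j-1,1) + 10·C(j-1,2) + 6·C(j-1,3).
At j = 16: j-1 = 15, so v_{16} = 4 + 60 + 1050 + 2730 = 3844.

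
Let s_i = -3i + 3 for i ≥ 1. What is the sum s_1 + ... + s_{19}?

Over i = 1..19: Σi = 190.
Total = (-3)·190 + (3)·19 = -513.

-513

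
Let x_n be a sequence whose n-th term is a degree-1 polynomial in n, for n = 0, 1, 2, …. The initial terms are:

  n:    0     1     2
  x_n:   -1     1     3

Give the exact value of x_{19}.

37

1st diffs: 2, 2 (constant).
So x_n = 2n - 1.
Evaluating at n = 19 gives x_{19} = 37.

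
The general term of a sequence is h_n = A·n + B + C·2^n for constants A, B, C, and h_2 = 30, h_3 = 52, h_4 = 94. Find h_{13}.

40992

The three given values yield: 2A + B + 4C = 30; 3A + B + 8C = 52; 4A + B + 16C = 94.
Subtracting the first from the second: A + 4C = 22.
Subtracting the second from the third: A + 8C = 42.
Solving: C = 5, A = 2, then B = 6.
Hence h_{13} = 2·13 + 6 + 5·8192 = 40992.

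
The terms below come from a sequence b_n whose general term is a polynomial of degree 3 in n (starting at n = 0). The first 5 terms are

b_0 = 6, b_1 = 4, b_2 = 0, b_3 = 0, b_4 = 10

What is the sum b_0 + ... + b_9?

1st diffs: -2, -4, 0, 10.
2nd diffs: -2, 4, 10.
3rd diffs: 6, 6 (constant).
So b_n = n^3 - 4n^2 + n + 6.
Continuing: …, 36, 84, 160, 270, …, b_9 = 420.
Summing n = 0..9 (10 terms) gives 990.

990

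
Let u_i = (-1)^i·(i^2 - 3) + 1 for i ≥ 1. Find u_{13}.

-165

(-1)^13 = -1; i^2 - 3 at i=13 is 166; so u_{13} = -165.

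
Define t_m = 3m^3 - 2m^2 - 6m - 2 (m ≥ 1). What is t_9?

t_9 = 3·9^3 - 2·9^2 - 6·9 - 2 = 1969.

1969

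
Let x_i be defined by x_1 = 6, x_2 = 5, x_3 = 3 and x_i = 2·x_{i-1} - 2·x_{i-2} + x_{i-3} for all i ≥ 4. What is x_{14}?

5

Compute successive terms:
x_4 = 2; x_5 = 3; x_6 = 5; …; x_{11} = 3; x_{12} = 5; x_{13} = 6; x_{14} = 5.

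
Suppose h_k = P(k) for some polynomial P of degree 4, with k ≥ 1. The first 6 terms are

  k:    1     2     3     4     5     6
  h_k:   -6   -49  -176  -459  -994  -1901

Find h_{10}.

1st diffs: -43, -127, -283, -535, -907.
2nd diffs: -84, -156, -252, -372.
3rd diffs: -72, -96, -120.
4th diffs: -24, -24 (constant).
Newton forward-difference form: h_k = -6 + (-43)·C(k-1,1) + (-84)·C(k-1,2) + (-72)·C(k-1,3) + (-24)·C(k-1,4).
At k = 10: k-1 = 9, so h_{10} = -6 - 387 - 3024 - 6048 - 3024 = -12489.

-12489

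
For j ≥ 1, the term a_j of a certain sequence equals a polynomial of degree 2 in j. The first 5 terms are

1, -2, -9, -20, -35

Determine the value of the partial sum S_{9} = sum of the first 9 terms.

1st diffs: -3, -7, -11, -15.
2nd diffs: -4, -4, -4 (constant).
So a_j = -2j^2 + 3j.
Continuing: -54, -77, -104, -135.
Summing j = 1..9 (9 terms) gives -435.

-435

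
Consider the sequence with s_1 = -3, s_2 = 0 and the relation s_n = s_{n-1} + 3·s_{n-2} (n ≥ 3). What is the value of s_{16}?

-294201

s_3 = -9  s_4 = -9  s_5 = -36  …  s_{13} = -24147  s_{14} = -55440  s_{15} = -127881  s_{16} = -294201.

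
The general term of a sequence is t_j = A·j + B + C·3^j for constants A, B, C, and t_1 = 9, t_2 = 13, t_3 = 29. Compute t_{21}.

Write the equations: A + B + 3C = 9; 2A + B + 9C = 13; 3A + B + 27C = 29.
Subtracting the first from the second: A + 6C = 4.
Subtracting the second from the third: A + 18C = 16.
Solving: C = 1, A = -2, then B = 8.
Therefore t_{21} = -42 + 8 + 1·10460353203 = 10460353169.

10460353169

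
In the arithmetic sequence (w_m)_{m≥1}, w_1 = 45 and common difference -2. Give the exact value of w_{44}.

-41

w_m = 45 + (m - 1)·(-2).
w_{44} = 45 + 43·(-2) = -41.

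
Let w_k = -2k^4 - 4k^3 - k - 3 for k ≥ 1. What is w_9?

w_9 = -2·9^4 - 4·9^3 - 1·9 - 3 = -16050.

-16050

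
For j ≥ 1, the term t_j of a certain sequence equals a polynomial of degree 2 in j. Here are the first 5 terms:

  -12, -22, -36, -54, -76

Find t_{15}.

1st diffs: -10, -14, -18, -22.
2nd diffs: -4, -4, -4 (constant).
Newton forward-difference form: t_j = -12 + (-10)·C(j-1,1) + (-4)·C(j-1,2).
At j = 15: j-1 = 14, so t_{15} = -12 - 140 - 364 = -516.

-516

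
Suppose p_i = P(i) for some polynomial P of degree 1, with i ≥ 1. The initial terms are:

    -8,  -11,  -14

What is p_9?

-32

1st diffs: -3, -3 (constant).
So p_i = -3i - 5.
Evaluating at i = 9 gives p_9 = -32.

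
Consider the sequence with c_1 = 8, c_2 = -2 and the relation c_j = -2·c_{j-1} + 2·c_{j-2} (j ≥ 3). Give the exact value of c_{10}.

Applying the relation repeatedly:
c_3 = 20; c_4 = -44; c_5 = 128; c_6 = -344; c_7 = 944; c_8 = -2576; c_9 = 7040; c_{10} = -19232.

-19232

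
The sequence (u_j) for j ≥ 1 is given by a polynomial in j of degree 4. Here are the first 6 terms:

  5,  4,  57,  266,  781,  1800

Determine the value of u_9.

1st diffs: -1, 53, 209, 515, 1019.
2nd diffs: 54, 156, 306, 504.
3rd diffs: 102, 150, 198.
4th diffs: 48, 48 (constant).
Newton forward-difference form: u_j = 5 + (-1)·C(j-1,1) + 54·C(j-1,2) + 102·C(j-1,3) + 48·C(j-1,4).
At j = 9: j-1 = 8, so u_9 = 5 - 8 + 1512 + 5712 + 3360 = 10581.

10581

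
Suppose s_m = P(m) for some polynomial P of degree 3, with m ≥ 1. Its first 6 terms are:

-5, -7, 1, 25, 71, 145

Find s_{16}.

3745

1st diffs: -2, 8, 24, 46, 74.
2nd diffs: 10, 16, 22, 28.
3rd diffs: 6, 6, 6 (constant).
So s_m = m^3 - m^2 - 6m + 1.
Evaluating at m = 16 gives s_{16} = 3745.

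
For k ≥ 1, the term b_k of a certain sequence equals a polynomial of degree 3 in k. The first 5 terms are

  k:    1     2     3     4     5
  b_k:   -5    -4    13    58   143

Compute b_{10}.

1st diffs: 1, 17, 45, 85.
2nd diffs: 16, 28, 40.
3rd diffs: 12, 12 (constant).
So b_k = 2k^3 - 4k^2 - k - 2.
Evaluating at k = 10 gives b_{10} = 1588.

1588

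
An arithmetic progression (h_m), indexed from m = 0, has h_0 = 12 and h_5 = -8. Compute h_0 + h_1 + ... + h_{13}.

Common difference d = (-8 - 12) / (5 - 0) = -4.
h_m = 12 + (m - 0)·(-4).
h_{13} = -40; S = 14·(12 + (-40))/2 = -196.

-196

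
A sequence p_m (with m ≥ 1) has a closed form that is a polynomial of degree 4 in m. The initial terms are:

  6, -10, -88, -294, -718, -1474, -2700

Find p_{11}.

1st diffs: -16, -78, -206, -424, -756, -1226.
2nd diffs: -62, -128, -218, -332, -470.
3rd diffs: -66, -90, -114, -138.
4th diffs: -24, -24, -24 (constant).
Newton forward-difference form: p_m = 6 + (-16)·C(m-1,1) + (-62)·C(m-1,2) + (-66)·C(m-1,3) + (-24)·C(m-1,4).
At m = 11: m-1 = 10, so p_{11} = 6 - 160 - 2790 - 7920 - 5040 = -15904.

-15904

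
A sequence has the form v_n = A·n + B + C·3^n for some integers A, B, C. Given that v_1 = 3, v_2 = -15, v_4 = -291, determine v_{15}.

-57395529

Plug in n = 1, 2, 4: A + B + 3C = 3; 2A + B + 9C = -15; 4A + B + 81C = -291.
Subtracting the first from the second: A + 6C = -18.
Subtracting the second from the third: 2A + 72C = -276.
Solving: C = -4, A = 6, then B = 9.
So v_n = 6·n + 9 + (-4)·3^n; at n=15 this is -57395529.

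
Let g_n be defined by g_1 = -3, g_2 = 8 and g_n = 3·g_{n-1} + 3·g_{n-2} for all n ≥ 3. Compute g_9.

52407

g_3 = 15;  g_4 = 69;  g_5 = 252;  g_6 = 963;  g_7 = 3645;  g_8 = 13824;  g_9 = 52407.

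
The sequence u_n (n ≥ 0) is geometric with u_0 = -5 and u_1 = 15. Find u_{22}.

Common ratio r = -3.
u_n = (-5)·(-3)^(n-0).
u_{22} = (-5)·(-3)^22 = -156905298045.

-156905298045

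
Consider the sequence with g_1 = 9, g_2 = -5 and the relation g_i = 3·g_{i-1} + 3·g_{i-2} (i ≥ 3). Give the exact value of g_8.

g_3 = 12;  g_4 = 21;  g_5 = 99;  g_6 = 360;  g_7 = 1377;  g_8 = 5211.

5211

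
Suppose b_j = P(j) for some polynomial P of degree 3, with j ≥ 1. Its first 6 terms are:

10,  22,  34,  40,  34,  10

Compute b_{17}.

-3158

1st diffs: 12, 12, 6, -6, -24.
2nd diffs: 0, -6, -12, -18.
3rd diffs: -6, -6, -6 (constant).
Newton forward-difference form: b_j = 10 + 12·C(j-1,1) + (-6)·C(j-1,3).
At j = 17: j-1 = 16, so b_{17} = 10 + 192 - 3360 = -3158.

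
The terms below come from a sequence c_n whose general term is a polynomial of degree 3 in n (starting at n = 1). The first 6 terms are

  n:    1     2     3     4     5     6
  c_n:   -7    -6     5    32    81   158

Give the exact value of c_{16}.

1st diffs: 1, 11, 27, 49, 77.
2nd diffs: 10, 16, 22, 28.
3rd diffs: 6, 6, 6 (constant).
So c_n = n^3 - n^2 - 3n - 4.
Evaluating at n = 16 gives c_{16} = 3788.

3788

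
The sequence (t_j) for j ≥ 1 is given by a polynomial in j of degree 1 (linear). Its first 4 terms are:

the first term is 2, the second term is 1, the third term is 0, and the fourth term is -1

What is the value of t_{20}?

1st diffs: -1, -1, -1 (constant).
So t_j = -j + 3.
Evaluating at j = 20 gives t_{20} = -17.

-17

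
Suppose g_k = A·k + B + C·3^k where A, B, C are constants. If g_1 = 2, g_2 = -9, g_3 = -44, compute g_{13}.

The three given values yield: A + B + 3C = 2; 2A + B + 9C = -9; 3A + B + 27C = -44.
Subtracting the first from the second: A + 6C = -11.
Subtracting the second from the third: A + 18C = -35.
Solving: C = -2, A = 1, then B = 7.
So g_k = 1·k + 7 + (-2)·3^k; at k=13 this is -3188626.

-3188626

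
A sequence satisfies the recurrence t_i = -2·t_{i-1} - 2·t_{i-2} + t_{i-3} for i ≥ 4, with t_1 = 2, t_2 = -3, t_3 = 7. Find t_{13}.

-430

t_4 = -6  t_5 = -5  t_6 = 29  t_7 = -54  t_8 = 45  t_9 = 47  t_{10} = -238  t_{11} = 427  t_{12} = -331  t_{13} = -430.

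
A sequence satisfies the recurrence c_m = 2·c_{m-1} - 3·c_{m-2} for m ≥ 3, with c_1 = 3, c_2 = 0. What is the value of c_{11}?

-657

Compute successive terms:
c_3 = -9  c_4 = -18  c_5 = -9  c_6 = 36  c_7 = 99  c_8 = 90  c_9 = -117  c_{10} = -504  c_{11} = -657.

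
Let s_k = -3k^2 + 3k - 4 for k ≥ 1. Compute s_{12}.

s_{12} = -3·12^2 + 3·12 - 4 = -400.

-400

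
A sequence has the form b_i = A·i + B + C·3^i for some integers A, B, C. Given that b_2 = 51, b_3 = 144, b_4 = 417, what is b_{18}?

Write the equations: 2A + B + 9C = 51; 3A + B + 27C = 144; 4A + B + 81C = 417.
Subtracting the first from the second: A + 18C = 93.
Subtracting the second from the third: A + 54C = 273.
Solving: C = 5, A = 3, then B = 0.
So b_i = 3·i + 0 + 5·3^i; at i=18 this is 1937102499.

1937102499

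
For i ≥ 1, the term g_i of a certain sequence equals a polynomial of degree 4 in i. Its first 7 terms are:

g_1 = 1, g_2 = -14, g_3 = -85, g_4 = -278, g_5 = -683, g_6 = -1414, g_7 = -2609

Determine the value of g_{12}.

-22054

1st diffs: -15, -71, -193, -405, -731, -1195.
2nd diffs: -56, -122, -212, -326, -464.
3rd diffs: -66, -90, -114, -138.
4th diffs: -24, -24, -24 (constant).
Newton forward-difference form: g_i = 1 + (-15)·C(i-1,1) + (-56)·C(i-1,2) + (-66)·C(i-1,3) + (-24)·C(i-1,4).
At i = 12: i-1 = 11, so g_{12} = 1 - 165 - 3080 - 10890 - 7920 = -22054.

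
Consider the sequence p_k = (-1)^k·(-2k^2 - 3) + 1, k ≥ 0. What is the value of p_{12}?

-290

(-1)^12 = 1; -2k^2 - 3 at k=12 is -291; so p_{12} = -290.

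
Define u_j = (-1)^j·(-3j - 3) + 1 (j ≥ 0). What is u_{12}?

-38

(-1)^12 = 1; -3j - 3 at j=12 is -39; so u_{12} = -38.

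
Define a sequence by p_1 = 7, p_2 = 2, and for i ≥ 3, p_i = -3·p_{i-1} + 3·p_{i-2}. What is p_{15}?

p_3 = 15;  p_4 = -39;  p_5 = 162;  …;  p_{12} = -1796499;  p_{13} = 6811047;  p_{14} = -25822638;  p_{15} = 97901055.

97901055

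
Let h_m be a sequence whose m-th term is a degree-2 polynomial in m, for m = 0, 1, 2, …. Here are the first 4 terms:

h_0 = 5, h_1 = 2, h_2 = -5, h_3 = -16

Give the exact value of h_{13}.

1st diffs: -3, -7, -11.
2nd diffs: -4, -4 (constant).
Newton forward-difference form: h_m = 5 + (-3)·C(m,1) + (-4)·C(m,2).
At m = 13: m = 13, so h_{13} = 5 - 39 - 312 = -346.

-346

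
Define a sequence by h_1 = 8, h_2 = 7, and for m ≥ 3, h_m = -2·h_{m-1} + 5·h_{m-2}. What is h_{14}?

Iterate the recurrence:
h_3 = 26  h_4 = -17  h_5 = 164  …  h_{11} = 224066  h_{12} = -771497  h_{13} = 2663324  h_{14} = -9184133.

-9184133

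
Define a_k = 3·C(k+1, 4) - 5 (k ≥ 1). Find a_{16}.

C(17, 4) = 2380, so a_{16} = 7135.

7135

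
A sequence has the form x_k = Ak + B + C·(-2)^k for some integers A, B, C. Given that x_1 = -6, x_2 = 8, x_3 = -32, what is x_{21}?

The three given values yield: A + B - 2C = -6; 2A + B + 4C = 8; 3A + B - 8C = -32.
Subtracting the first from the second: A + 6C = 14.
Subtracting the second from the third: A - 12C = -40.
Solving: C = 3, A = -4, then B = 4.
Therefore x_{21} = -84 + 4 + 3·(-2097152) = -6291536.

-6291536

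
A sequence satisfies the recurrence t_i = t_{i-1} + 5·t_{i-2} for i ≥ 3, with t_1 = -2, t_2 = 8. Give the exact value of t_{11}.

Compute successive terms:
t_3 = -2; t_4 = 38; t_5 = 28; t_6 = 218; t_7 = 358; t_8 = 1448; t_9 = 3238; t_{10} = 10478; t_{11} = 26668.

26668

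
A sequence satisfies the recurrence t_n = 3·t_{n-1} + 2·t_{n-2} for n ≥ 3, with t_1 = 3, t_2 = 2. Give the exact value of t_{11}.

Iterate the recurrence:
t_3 = 12;  t_4 = 40;  t_5 = 144;  t_6 = 512;  t_7 = 1824;  t_8 = 6496;  t_9 = 23136;  t_{10} = 82400;  t_{11} = 293472.

293472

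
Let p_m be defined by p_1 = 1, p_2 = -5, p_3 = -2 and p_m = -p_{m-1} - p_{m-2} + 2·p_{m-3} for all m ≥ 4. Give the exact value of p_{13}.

Step forward from the initial values:
p_4 = 9, p_5 = -17, p_6 = 4, p_7 = 31, p_8 = -69, p_9 = 46, p_{10} = 85, p_{11} = -269, p_{12} = 276, p_{13} = 163.

163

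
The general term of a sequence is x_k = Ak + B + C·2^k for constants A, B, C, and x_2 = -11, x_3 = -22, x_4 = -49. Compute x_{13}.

-32708

The three given values yield: 2A + B + 4C = -11; 3A + B + 8C = -22; 4A + B + 16C = -49.
Subtracting the first from the second: A + 4C = -11.
Subtracting the second from the third: A + 8C = -27.
Solving: C = -4, A = 5, then B = -5.
So x_k = 5·k + (-5) + (-4)·2^k; at k=13 this is -32708.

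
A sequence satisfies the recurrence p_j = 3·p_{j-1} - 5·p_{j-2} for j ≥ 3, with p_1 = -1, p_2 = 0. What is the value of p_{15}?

Iterate the recurrence:
p_3 = 5;  p_4 = 15;  p_5 = 20;  …;  p_{12} = 8265;  p_{13} = 4895;  p_{14} = -26640;  p_{15} = -104395.

-104395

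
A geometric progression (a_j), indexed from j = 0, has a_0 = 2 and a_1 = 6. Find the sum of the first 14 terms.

4782968

Common ratio r = 3.
a_j = 2·3^(j-0).
S = 2·(3^14 - 1)/(3 - 1) = 2·(4782969 - 1)/(2) = 4782968.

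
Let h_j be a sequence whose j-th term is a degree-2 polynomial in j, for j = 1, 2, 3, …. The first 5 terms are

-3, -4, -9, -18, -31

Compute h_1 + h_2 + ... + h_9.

-399

1st diffs: -1, -5, -9, -13.
2nd diffs: -4, -4, -4 (constant).
Newton forward-difference form: h_j = -3 + (-1)·C(j-1,1) + (-4)·C(j-1,2).
Continuing: -48, -69, -94, -123.
Summing j = 1..9 (9 terms) gives -399.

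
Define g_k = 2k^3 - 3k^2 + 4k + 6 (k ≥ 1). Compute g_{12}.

g_{12} = 2·12^3 - 3·12^2 + 4·12 + 6 = 3078.

3078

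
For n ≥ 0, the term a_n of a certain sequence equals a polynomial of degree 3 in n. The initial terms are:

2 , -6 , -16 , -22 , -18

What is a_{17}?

1st diffs: -8, -10, -6, 4.
2nd diffs: -2, 4, 10.
3rd diffs: 6, 6 (constant).
Newton forward-difference form: a_n = 2 + (-8)·C(n,1) + (-2)·C(n,2) + 6·C(n,3).
At n = 17: n = 17, so a_{17} = 2 - 136 - 272 + 4080 = 3674.

3674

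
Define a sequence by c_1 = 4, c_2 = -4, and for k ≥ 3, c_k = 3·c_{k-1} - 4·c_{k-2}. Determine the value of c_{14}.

-34564

Compute successive terms:
c_3 = -28, c_4 = -68, c_5 = -92, …, c_{11} = -3868, c_{12} = -16196, c_{13} = -33116, c_{14} = -34564.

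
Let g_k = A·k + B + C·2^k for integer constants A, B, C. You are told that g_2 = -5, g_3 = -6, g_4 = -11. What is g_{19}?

-524238

At k = 2, 3, 4: 2A + B + 4C = -5; 3A + B + 8C = -6; 4A + B + 16C = -11.
Subtracting the first from the second: A + 4C = -1.
Subtracting the second from the third: A + 8C = -5.
Solving: C = -1, A = 3, then B = -7.
So g_k = 3·k + (-7) + (-1)·2^k; at k=19 this is -524238.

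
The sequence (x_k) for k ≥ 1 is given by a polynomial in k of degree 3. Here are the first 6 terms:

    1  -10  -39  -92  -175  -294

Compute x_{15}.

-3975

1st diffs: -11, -29, -53, -83, -119.
2nd diffs: -18, -24, -30, -36.
3rd diffs: -6, -6, -6 (constant).
So x_k = -k^3 - 3k^2 + 5k.
Evaluating at k = 15 gives x_{15} = -3975.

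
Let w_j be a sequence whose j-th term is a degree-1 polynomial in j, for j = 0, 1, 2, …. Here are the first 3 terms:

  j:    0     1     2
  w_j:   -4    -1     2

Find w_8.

20

1st diffs: 3, 3 (constant).
So w_j = 3j - 4.
Evaluating at j = 8 gives w_8 = 20.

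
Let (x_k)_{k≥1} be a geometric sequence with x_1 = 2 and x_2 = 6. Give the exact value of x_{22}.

20920706406

Common ratio r = 3.
x_k = 2·3^(k-1).
x_{22} = 2·3^21 = 20920706406.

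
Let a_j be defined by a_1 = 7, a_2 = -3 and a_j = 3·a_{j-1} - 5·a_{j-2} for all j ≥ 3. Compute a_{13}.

a_3 = -44  a_4 = -117  a_5 = -131  …  a_{10} = -7533  a_{11} = -32819  a_{12} = -60792  a_{13} = -18281.

-18281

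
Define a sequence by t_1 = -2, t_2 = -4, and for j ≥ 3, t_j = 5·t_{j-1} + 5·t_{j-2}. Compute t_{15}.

Compute successive terms:
t_3 = -30;  t_4 = -170;  t_5 = -1000;  …;  t_{12} = -235481250;  t_{13} = -1378531250;  t_{14} = -8070062500;  t_{15} = -47242968750.

-47242968750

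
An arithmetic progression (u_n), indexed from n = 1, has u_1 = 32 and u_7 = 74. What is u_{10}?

95

Common difference d = (74 - 32) / (7 - 1) = 7.
u_n = 32 + (n - 1)·7.
u_{10} = 32 + 9·7 = 95.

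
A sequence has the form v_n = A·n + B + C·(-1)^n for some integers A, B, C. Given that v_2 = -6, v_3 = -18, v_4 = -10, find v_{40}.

-82

Write the equations: 2A + B + C = -6; 3A + B - C = -18; 4A + B + C = -10.
Subtracting the first from the second: A - 2C = -12.
Subtracting the second from the third: A + 2C = 8.
Solving: C = 5, A = -2, then B = -7.
So v_n = -2·n + (-7) + 5·(-1)^n; at n=40 this is -82.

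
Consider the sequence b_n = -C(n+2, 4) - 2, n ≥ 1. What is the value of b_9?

C(11, 4) = 330, so b_9 = -332.

-332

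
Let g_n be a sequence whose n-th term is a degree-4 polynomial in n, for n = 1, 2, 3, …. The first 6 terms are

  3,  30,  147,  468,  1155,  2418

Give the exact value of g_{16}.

1st diffs: 27, 117, 321, 687, 1263.
2nd diffs: 90, 204, 366, 576.
3rd diffs: 114, 162, 210.
4th diffs: 48, 48 (constant).
Newton forward-difference form: g_n = 3 + 27·C(n-1,1) + 90·C(n-1,2) + 114·C(n-1,3) + 48·C(n-1,4).
At n = 16: n-1 = 15, so g_{16} = 3 + 405 + 9450 + 51870 + 65520 = 127248.

127248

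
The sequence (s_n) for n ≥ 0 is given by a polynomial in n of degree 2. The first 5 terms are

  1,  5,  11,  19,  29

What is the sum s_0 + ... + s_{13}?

1106

1st diffs: 4, 6, 8, 10.
2nd diffs: 2, 2, 2 (constant).
Newton forward-difference form: s_n = 1 + 4·C(n,1) + 2·C(n,2).
Continuing: …, 41, 55, 71, 89, …, s_{13} = 209.
Summing n = 0..13 (14 terms) gives 1106.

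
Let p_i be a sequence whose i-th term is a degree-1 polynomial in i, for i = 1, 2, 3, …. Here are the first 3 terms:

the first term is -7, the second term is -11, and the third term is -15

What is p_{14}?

1st diffs: -4, -4 (constant).
So p_i = -4i - 3.
Evaluating at i = 14 gives p_{14} = -59.

-59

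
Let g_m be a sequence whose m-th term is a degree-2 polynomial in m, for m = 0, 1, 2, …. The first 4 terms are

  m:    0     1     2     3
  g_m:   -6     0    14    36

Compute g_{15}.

924

1st diffs: 6, 14, 22.
2nd diffs: 8, 8 (constant).
So g_m = 4m^2 + 2m - 6.
Evaluating at m = 15 gives g_{15} = 924.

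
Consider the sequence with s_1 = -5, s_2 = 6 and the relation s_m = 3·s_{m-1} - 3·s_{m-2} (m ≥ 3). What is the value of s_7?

Applying the relation repeatedly:
s_3 = 33  s_4 = 81  s_5 = 144  s_6 = 189  s_7 = 135.

135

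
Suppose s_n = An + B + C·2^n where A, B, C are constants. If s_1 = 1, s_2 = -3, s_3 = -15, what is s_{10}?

Plug in n = 1, 2, 3: A + B + 2C = 1; 2A + B + 4C = -3; 3A + B + 8C = -15.
Subtracting the first from the second: A + 2C = -4.
Subtracting the second from the third: A + 4C = -12.
Solving: C = -4, A = 4, then B = 5.
So s_n = 4·n + 5 + (-4)·2^n; at n=10 this is -4051.

-4051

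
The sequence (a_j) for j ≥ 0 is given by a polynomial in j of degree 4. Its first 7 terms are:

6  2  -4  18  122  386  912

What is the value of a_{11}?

1st diffs: -4, -6, 22, 104, 264, 526.
2nd diffs: -2, 28, 82, 160, 262.
3rd diffs: 30, 54, 78, 102.
4th diffs: 24, 24, 24 (constant).
So a_j = j^4 - j^3 - 5j^2 + j + 6.
Evaluating at j = 11 gives a_{11} = 12722.

12722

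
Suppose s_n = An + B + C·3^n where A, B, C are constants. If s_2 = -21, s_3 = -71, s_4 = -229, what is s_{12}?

-1594277

Plug in n = 2, 3, 4: 2A + B + 9C = -21; 3A + B + 27C = -71; 4A + B + 81C = -229.
Subtracting the first from the second: A + 18C = -50.
Subtracting the second from the third: A + 54C = -158.
Solving: C = -3, A = 4, then B = -2.
So s_n = 4·n + (-2) + (-3)·3^n; at n=12 this is -1594277.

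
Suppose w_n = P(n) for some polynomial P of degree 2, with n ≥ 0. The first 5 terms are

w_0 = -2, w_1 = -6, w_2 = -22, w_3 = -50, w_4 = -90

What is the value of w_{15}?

-1322

1st diffs: -4, -16, -28, -40.
2nd diffs: -12, -12, -12 (constant).
Newton forward-difference form: w_n = -2 + (-4)·C(n,1) + (-12)·C(n,2).
At n = 15: n = 15, so w_{15} = -2 - 60 - 1260 = -1322.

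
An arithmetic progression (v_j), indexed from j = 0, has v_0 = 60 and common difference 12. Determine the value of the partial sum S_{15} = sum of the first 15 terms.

2160

v_j = 60 + (j - 0)·12.
v_{14} = 228; S = 15·(60 + 228)/2 = 2160.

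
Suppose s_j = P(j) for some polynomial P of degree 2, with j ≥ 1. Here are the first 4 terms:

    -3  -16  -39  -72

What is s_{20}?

-1960

1st diffs: -13, -23, -33.
2nd diffs: -10, -10 (constant).
Newton forward-difference form: s_j = -3 + (-13)·C(j-1,1) + (-10)·C(j-1,2).
At j = 20: j-1 = 19, so s_{20} = -3 - 247 - 1710 = -1960.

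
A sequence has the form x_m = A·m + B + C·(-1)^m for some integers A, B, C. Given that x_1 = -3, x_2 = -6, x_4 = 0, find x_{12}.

24

At m = 1, 2, 4: A + B - C = -3; 2A + B + C = -6; 4A + B + C = 0.
Subtracting the first from the second: A + 2C = -3.
Subtracting the second from the third: 2A = 6.
Solving: C = -3, A = 3, then B = -9.
Therefore x_{12} = 36 + (-9) + (-3)·1 = 24.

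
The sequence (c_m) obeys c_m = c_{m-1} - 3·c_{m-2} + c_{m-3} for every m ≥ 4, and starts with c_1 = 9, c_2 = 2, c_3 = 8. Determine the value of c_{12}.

539

Step forward from the initial values:
c_4 = 11  c_5 = -11  c_6 = -36  c_7 = 8  c_8 = 105  c_9 = 45  c_{10} = -262  c_{11} = -292  c_{12} = 539.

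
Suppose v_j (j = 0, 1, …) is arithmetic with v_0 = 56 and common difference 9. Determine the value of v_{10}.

146

v_j = 56 + (j - 0)·9.
v_{10} = 56 + 10·9 = 146.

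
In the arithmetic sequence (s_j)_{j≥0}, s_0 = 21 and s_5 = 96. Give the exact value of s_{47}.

726

Common difference d = (96 - 21) / (5 - 0) = 15.
s_j = 21 + (j - 0)·15.
s_{47} = 21 + 47·15 = 726.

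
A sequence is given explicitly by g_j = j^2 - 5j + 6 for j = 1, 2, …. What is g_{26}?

552

g_{26} = 1·26^2 - 5·26 + 6 = 552.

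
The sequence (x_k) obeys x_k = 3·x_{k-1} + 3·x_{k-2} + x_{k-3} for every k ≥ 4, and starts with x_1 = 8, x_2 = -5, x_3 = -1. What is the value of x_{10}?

Step forward from the initial values:
x_4 = -10, x_5 = -38, x_6 = -145, x_7 = -559, x_8 = -2150, x_9 = -8272, x_{10} = -31825.

-31825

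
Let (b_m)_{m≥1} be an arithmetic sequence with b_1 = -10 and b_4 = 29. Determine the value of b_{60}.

Common difference d = (29 - (-10)) / (4 - 1) = 13.
b_m = -10 + (m - 1)·13.
b_{60} = -10 + 59·13 = 757.

757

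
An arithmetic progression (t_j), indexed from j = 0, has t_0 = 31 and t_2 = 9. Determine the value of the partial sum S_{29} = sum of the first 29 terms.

-3567

Common difference d = (9 - 31) / (2 - 0) = -11.
t_j = 31 + (j - 0)·(-11).
t_{28} = -277; S = 29·(31 + (-277))/2 = -3567.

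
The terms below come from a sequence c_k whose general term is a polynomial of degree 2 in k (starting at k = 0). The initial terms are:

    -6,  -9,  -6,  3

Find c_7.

1st diffs: -3, 3, 9.
2nd diffs: 6, 6 (constant).
Newton forward-difference form: c_k = -6 + (-3)·C(k,1) + 6·C(k,2).
At k = 7: k = 7, so c_7 = -6 - 21 + 126 = 99.

99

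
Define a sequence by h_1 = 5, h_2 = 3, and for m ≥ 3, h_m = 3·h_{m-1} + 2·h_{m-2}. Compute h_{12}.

h_3 = 19;  h_4 = 63;  h_5 = 227;  h_6 = 807;  h_7 = 2875;  h_8 = 10239;  h_9 = 36467;  h_{10} = 129879;  h_{11} = 462571;  h_{12} = 1647471.

1647471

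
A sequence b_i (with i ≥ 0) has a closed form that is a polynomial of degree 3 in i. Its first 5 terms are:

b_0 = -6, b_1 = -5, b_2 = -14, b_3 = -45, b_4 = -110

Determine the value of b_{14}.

1st diffs: 1, -9, -31, -65.
2nd diffs: -10, -22, -34.
3rd diffs: -12, -12 (constant).
Newton forward-difference form: b_i = -6 + 1·C(i,1) + (-10)·C(i,2) + (-12)·C(i,3).
At i = 14: i = 14, so b_{14} = -6 + 14 - 910 - 4368 = -5270.

-5270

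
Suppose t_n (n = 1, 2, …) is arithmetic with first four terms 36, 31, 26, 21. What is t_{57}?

-244

Common difference d = -5.
t_n = 36 + (n - 1)·(-5).
t_{57} = 36 + 56·(-5) = -244.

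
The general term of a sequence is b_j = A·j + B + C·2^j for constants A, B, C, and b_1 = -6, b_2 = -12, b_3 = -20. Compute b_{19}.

Write the equations: A + B + 2C = -6; 2A + B + 4C = -12; 3A + B + 8C = -20.
Subtracting the first from the second: A + 2C = -6.
Subtracting the second from the third: A + 4C = -8.
Solving: C = -1, A = -4, then B = 0.
So b_j = -4·j + 0 + (-1)·2^j; at j=19 this is -524364.

-524364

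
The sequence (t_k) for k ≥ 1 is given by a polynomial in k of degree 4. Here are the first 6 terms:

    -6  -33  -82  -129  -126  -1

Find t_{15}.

30374

1st diffs: -27, -49, -47, 3, 125.
2nd diffs: -22, 2, 50, 122.
3rd diffs: 24, 48, 72.
4th diffs: 24, 24 (constant).
Newton forward-difference form: t_k = -6 + (-27)·C(k-1,1) + (-22)·C(k-1,2) + 24·C(k-1,3) + 24·C(k-1,4).
At k = 15: k-1 = 14, so t_{15} = -6 - 378 - 2002 + 8736 + 24024 = 30374.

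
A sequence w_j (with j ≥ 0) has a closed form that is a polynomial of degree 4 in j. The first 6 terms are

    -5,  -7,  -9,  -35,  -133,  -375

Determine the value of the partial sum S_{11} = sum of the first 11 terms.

1st diffs: -2, -2, -26, -98, -242.
2nd diffs: 0, -24, -72, -144.
3rd diffs: -24, -48, -72.
4th diffs: -24, -24 (constant).
Newton forward-difference form: w_j = -5 + (-2)·C(j,1) + (-24)·C(j,3) + (-24)·C(j,4).
Continuing: …, -857, -1699, -3045, -5063, …, w_{10} = -7945.
Summing j = 0..10 (11 terms) gives -19173.

-19173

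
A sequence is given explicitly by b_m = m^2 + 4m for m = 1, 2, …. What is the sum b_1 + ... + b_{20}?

3710

Over m = 1..20: Σm = 210, Σm² = 2870.
Total = (1)·2870 + (4)·210 = 3710.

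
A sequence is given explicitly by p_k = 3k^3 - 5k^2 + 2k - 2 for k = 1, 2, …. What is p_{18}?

15910

p_{18} = 3·18^3 - 5·18^2 + 2·18 - 2 = 15910.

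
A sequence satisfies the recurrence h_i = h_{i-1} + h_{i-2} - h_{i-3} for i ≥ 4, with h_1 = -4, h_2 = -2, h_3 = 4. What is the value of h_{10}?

30

Compute successive terms:
h_4 = 6  h_5 = 12  h_6 = 14  h_7 = 20  h_8 = 22  h_9 = 28  h_{10} = 30.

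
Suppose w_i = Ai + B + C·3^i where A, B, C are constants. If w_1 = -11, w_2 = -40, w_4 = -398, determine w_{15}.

Plug in i = 1, 2, 4: A + B + 3C = -11; 2A + B + 9C = -40; 4A + B + 81C = -398.
Subtracting the first from the second: A + 6C = -29.
Subtracting the second from the third: 2A + 72C = -358.
Solving: C = -5, A = 1, then B = 3.
Hence w_{15} = 1·15 + 3 + (-5)·14348907 = -71744517.

-71744517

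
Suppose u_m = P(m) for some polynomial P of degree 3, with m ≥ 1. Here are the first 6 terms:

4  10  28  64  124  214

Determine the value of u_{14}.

1st diffs: 6, 18, 36, 60, 90.
2nd diffs: 12, 18, 24, 30.
3rd diffs: 6, 6, 6 (constant).
Newton forward-difference form: u_m = 4 + 6·C(m-1,1) + 12·C(m-1,2) + 6·C(m-1,3).
At m = 14: m-1 = 13, so u_{14} = 4 + 78 + 936 + 1716 = 2734.

2734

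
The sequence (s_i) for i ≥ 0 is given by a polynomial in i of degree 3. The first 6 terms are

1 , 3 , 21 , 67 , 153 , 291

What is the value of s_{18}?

12277

1st diffs: 2, 18, 46, 86, 138.
2nd diffs: 16, 28, 40, 52.
3rd diffs: 12, 12, 12 (constant).
So s_i = 2i^3 + 2i^2 - 2i + 1.
Evaluating at i = 18 gives s_{18} = 12277.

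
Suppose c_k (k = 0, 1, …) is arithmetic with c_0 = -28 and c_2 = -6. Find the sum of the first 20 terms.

Common difference d = (-6 - (-28)) / (2 - 0) = 11.
c_k = -28 + (k - 0)·11.
c_{19} = 181; S = 20·(-28 + 181)/2 = 1530.

1530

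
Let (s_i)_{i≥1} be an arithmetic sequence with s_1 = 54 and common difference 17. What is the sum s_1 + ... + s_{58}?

s_i = 54 + (i - 1)·17.
s_{58} = 1023; S = 58·(54 + 1023)/2 = 31233.

31233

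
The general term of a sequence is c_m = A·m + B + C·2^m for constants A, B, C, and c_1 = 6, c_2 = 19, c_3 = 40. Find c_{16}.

262217

The three given values yield: A + B + 2C = 6; 2A + B + 4C = 19; 3A + B + 8C = 40.
Subtracting the first from the second: A + 2C = 13.
Subtracting the second from the third: A + 4C = 21.
Solving: C = 4, A = 5, then B = -7.
Hence c_{16} = 5·16 + (-7) + 4·65536 = 262217.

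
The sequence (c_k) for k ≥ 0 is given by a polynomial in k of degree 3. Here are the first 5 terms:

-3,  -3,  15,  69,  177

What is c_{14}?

8187

1st diffs: 0, 18, 54, 108.
2nd diffs: 18, 36, 54.
3rd diffs: 18, 18 (constant).
Newton forward-difference form: c_k = -3 + 18·C(k,2) + 18·C(k,3).
At k = 14: k = 14, so c_{14} = -3 + 1638 + 6552 = 8187.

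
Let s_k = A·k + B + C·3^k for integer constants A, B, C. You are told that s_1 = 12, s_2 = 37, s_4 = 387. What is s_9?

Write the equations: A + B + 3C = 12; 2A + B + 9C = 37; 4A + B + 81C = 387.
Subtracting the first from the second: A + 6C = 25.
Subtracting the second from the third: 2A + 72C = 350.
Solving: C = 5, A = -5, then B = 2.
Hence s_9 = -5·9 + 2 + 5·19683 = 98372.

98372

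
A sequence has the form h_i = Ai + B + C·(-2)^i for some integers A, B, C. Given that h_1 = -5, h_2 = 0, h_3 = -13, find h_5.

At i = 1, 2, 3: A + B - 2C = -5; 2A + B + 4C = 0; 3A + B - 8C = -13.
Subtracting the first from the second: A + 6C = 5.
Subtracting the second from the third: A - 12C = -13.
Solving: C = 1, A = -1, then B = -2.
So h_i = -1·i + (-2) + 1·(-2)^i; at i=5 this is -39.

-39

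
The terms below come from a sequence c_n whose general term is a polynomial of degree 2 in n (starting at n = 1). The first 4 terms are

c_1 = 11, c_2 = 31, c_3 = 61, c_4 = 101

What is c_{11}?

1st diffs: 20, 30, 40.
2nd diffs: 10, 10 (constant).
So c_n = 5n^2 + 5n + 1.
Evaluating at n = 11 gives c_{11} = 661.

661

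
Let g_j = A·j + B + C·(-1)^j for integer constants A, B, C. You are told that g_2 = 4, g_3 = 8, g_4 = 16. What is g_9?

The three given values yield: 2A + B + C = 4; 3A + B - C = 8; 4A + B + C = 16.
Subtracting the first from the second: A - 2C = 4.
Subtracting the second from the third: A + 2C = 8.
Solving: C = 1, A = 6, then B = -9.
Therefore g_9 = 54 + (-9) + 1·(-1) = 44.

44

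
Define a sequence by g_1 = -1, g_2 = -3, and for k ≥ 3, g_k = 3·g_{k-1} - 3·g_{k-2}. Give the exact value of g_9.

Applying the relation repeatedly:
g_3 = -6, g_4 = -9, g_5 = -9, g_6 = 0, g_7 = 27, g_8 = 81, g_9 = 162.

162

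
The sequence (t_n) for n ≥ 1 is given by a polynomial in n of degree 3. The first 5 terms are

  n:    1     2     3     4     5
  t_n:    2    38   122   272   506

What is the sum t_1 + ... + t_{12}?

1st diffs: 36, 84, 150, 234.
2nd diffs: 48, 66, 84.
3rd diffs: 18, 18 (constant).
Newton forward-difference form: t_n = 2 + 36·C(n-1,1) + 48·C(n-1,2) + 18·C(n-1,3).
Continuing: …, 842, 1298, 1892, 2642, …, t_{12} = 6008.
Summing n = 1..12 (12 terms) gives 21870.

21870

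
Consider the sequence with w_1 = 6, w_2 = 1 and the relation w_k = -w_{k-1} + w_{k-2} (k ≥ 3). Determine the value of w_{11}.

Applying the relation repeatedly:
w_3 = 5; w_4 = -4; w_5 = 9; w_6 = -13; w_7 = 22; w_8 = -35; w_9 = 57; w_{10} = -92; w_{11} = 149.

149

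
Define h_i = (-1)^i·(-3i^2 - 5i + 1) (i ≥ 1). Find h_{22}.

(-1)^22 = 1; -3i^2 - 5i + 1 at i=22 is -1561; so h_{22} = -1561.

-1561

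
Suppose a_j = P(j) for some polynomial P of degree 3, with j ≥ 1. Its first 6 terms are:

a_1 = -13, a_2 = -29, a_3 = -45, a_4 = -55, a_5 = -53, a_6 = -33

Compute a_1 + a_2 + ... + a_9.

1st diffs: -16, -16, -10, 2, 20.
2nd diffs: 0, 6, 12, 18.
3rd diffs: 6, 6, 6 (constant).
Newton forward-difference form: a_j = -13 + (-16)·C(j-1,1) + 6·C(j-1,3).
Continuing: 11, 85, 195.
Summing j = 1..9 (9 terms) gives 63.

63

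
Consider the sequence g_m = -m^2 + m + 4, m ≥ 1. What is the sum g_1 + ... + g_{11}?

-396

Over m = 1..11: Σm = 66, Σm² = 506.
Total = (-1)·506 + (1)·66 + (4)·11 = -396.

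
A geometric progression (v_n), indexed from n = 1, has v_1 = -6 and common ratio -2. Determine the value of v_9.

-1536

v_n = (-6)·(-2)^(n-1).
v_9 = (-6)·(-2)^8 = -1536.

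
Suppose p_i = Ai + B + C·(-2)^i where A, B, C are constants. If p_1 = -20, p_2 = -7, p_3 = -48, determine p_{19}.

-1572968

At i = 1, 2, 3: A + B - 2C = -20; 2A + B + 4C = -7; 3A + B - 8C = -48.
Subtracting the first from the second: A + 6C = 13.
Subtracting the second from the third: A - 12C = -41.
Solving: C = 3, A = -5, then B = -9.
Hence p_{19} = -5·19 + (-9) + 3·(-524288) = -1572968.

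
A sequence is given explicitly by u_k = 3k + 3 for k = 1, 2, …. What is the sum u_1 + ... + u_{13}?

312

Over k = 1..13: Σk = 91.
Total = (3)·91 + (3)·13 = 312.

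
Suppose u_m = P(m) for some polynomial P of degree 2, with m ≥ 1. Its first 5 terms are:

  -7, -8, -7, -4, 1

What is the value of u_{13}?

1st diffs: -1, 1, 3, 5.
2nd diffs: 2, 2, 2 (constant).
Newton forward-difference form: u_m = -7 + (-1)·C(m-1,1) + 2·C(m-1,2).
At m = 13: m-1 = 12, so u_{13} = -7 - 12 + 132 = 113.

113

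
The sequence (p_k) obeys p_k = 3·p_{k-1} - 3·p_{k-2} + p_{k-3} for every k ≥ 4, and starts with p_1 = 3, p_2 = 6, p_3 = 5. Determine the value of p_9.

Step forward from the initial values:
p_4 = 0  p_5 = -9  p_6 = -22  p_7 = -39  p_8 = -60  p_9 = -85.

-85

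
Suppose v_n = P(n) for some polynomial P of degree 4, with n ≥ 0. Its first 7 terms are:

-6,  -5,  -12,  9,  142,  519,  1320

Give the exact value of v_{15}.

1st diffs: 1, -7, 21, 133, 377, 801.
2nd diffs: -8, 28, 112, 244, 424.
3rd diffs: 36, 84, 132, 180.
4th diffs: 48, 48, 48 (constant).
Newton forward-difference form: v_n = -6 + 1·C(n,1) + (-8)·C(n,2) + 36·C(n,3) + 48·C(n,4).
At n = 15: n = 15, so v_{15} = -6 + 15 - 840 + 16380 + 65520 = 81069.

81069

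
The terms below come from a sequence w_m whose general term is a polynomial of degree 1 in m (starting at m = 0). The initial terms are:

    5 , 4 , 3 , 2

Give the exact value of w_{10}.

1st diffs: -1, -1, -1 (constant).
So w_m = -m + 5.
Evaluating at m = 10 gives w_{10} = -5.

-5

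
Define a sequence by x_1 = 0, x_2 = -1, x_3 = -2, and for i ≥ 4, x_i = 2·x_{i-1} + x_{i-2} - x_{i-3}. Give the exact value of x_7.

-56

Applying the relation repeatedly:
x_4 = -5, x_5 = -11, x_6 = -25, x_7 = -56.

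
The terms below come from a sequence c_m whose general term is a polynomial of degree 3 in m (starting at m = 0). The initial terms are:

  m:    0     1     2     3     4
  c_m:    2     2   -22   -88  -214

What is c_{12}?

1st diffs: 0, -24, -66, -126.
2nd diffs: -24, -42, -60.
3rd diffs: -18, -18 (constant).
Newton forward-difference form: c_m = 2 + (-24)·C(m,2) + (-18)·C(m,3).
At m = 12: m = 12, so c_{12} = 2 - 1584 - 3960 = -5542.

-5542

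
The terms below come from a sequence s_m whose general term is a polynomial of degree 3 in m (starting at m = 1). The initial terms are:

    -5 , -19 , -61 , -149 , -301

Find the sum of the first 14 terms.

1st diffs: -14, -42, -88, -152.
2nd diffs: -28, -46, -64.
3rd diffs: -18, -18 (constant).
Newton forward-difference form: s_m = -5 + (-14)·C(m-1,1) + (-28)·C(m-1,2) + (-18)·C(m-1,3).
Continuing: …, -535, -869, -1321, -1909, …, s_{14} = -7519.
Summing m = 1..14 (14 terms) gives -29554.

-29554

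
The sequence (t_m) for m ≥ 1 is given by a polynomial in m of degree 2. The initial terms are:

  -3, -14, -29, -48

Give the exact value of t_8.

1st diffs: -11, -15, -19.
2nd diffs: -4, -4 (constant).
Newton forward-difference form: t_m = -3 + (-11)·C(m-1,1) + (-4)·C(m-1,2).
At m = 8: m-1 = 7, so t_8 = -3 - 77 - 84 = -164.

-164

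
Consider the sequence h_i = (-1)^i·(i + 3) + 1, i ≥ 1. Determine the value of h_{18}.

(-1)^18 = 1; i + 3 at i=18 is 21; so h_{18} = 22.

22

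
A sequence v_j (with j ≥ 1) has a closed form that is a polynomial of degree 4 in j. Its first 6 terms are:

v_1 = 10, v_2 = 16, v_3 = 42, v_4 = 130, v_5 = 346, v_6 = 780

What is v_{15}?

1st diffs: 6, 26, 88, 216, 434.
2nd diffs: 20, 62, 128, 218.
3rd diffs: 42, 66, 90.
4th diffs: 24, 24 (constant).
Newton forward-difference form: v_j = 10 + 6·C(j-1,1) + 20·C(j-1,2) + 42·C(j-1,3) + 24·C(j-1,4).
At j = 15: j-1 = 14, so v_{15} = 10 + 84 + 1820 + 15288 + 24024 = 41226.

41226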